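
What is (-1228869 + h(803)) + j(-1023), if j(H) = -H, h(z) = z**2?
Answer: -583037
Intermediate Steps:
(-1228869 + h(803)) + j(-1023) = (-1228869 + 803**2) - 1*(-1023) = (-1228869 + 644809) + 1023 = -584060 + 1023 = -583037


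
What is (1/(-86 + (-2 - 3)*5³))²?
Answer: 1/505521 ≈ 1.9782e-6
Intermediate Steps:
(1/(-86 + (-2 - 3)*5³))² = (1/(-86 - 5*125))² = (1/(-86 - 625))² = (1/(-711))² = (-1/711)² = 1/505521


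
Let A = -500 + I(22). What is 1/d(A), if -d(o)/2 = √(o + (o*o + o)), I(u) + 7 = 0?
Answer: -√1515/39390 ≈ -0.00098814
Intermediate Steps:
I(u) = -7 (I(u) = -7 + 0 = -7)
A = -507 (A = -500 - 7 = -507)
d(o) = -2*√(o² + 2*o) (d(o) = -2*√(o + (o*o + o)) = -2*√(o + (o² + o)) = -2*√(o + (o + o²)) = -2*√(o² + 2*o))
1/d(A) = 1/(-2*13*√1515) = 1/(-26*√1515) = -√1515/39390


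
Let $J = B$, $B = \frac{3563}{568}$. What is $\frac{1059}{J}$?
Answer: $\frac{601512}{3563} \approx 168.82$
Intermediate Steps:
$B = \frac{3563}{568}$ ($B = 3563 \cdot \frac{1}{568} = \frac{3563}{568} \approx 6.2729$)
$J = \frac{3563}{568} \approx 6.2729$
$\frac{1059}{J} = \frac{1059}{\frac{3563}{568}} = 1059 \cdot \frac{568}{3563} = \frac{601512}{3563}$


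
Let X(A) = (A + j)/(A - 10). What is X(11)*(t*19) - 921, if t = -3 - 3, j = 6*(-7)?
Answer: 2613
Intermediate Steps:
j = -42
X(A) = (-42 + A)/(-10 + A) (X(A) = (A - 42)/(A - 10) = (-42 + A)/(-10 + A))
t = -6
X(11)*(t*19) - 921 = ((-42 + 11)/(-10 + 11))*(-6*19) - 921 = (-31/1)*(-114) - 921 = (1*(-31))*(-114) - 921 = -31*(-114) - 921 = 3534 - 921 = 2613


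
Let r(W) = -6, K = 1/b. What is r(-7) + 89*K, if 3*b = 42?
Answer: 5/14 ≈ 0.35714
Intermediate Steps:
b = 14 (b = (1/3)*42 = 14)
K = 1/14 ≈ 0.071429
r(-7) + 89*K = -6 + 89*(1/14) = -6 + 89/14 = 5/14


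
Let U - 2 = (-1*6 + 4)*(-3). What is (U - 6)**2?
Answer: 4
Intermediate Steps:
U = 8 (U = 2 + (-1*6 + 4)*(-3) = 2 + (-6 + 4)*(-3) = 2 - 2*(-3) = 2 + 6 = 8)
(U - 6)**2 = (8 - 6)**2 = 2**2 = 4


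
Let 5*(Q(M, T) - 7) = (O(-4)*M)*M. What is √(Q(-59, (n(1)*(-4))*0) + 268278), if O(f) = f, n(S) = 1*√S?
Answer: √6637505/5 ≈ 515.27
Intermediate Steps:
n(S) = √S
Q(M, T) = 7 - 4*M²/5 (Q(M, T) = 7 + ((-4*M)*M)/5 = 7 + (-4*M²)/5 = 7 - 4*M²/5)
√(Q(-59, (n(1)*(-4))*0) + 268278) = √((7 - ⅘*(-59)²) + 268278) = √((7 - ⅘*3481) + 268278) = √((7 - 13924/5) + 268278) = √(-13889/5 + 268278) = √(1327501/5) = √6637505/5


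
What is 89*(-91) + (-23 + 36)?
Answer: -8086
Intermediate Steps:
89*(-91) + (-23 + 36) = -8099 + 13 = -8086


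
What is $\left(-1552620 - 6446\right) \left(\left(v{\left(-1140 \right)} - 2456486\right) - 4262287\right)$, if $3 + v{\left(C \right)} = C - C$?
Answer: $10475015223216$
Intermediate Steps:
$v{\left(C \right)} = -3$ ($v{\left(C \right)} = -3 + \left(C - C\right) = -3 + 0 = -3$)
$\left(-1552620 - 6446\right) \left(\left(v{\left(-1140 \right)} - 2456486\right) - 4262287\right) = \left(-1552620 - 6446\right) \left(\left(-3 - 2456486\right) - 4262287\right) = - 1559066 \left(-2456489 - 4262287\right) = \left(-1559066\right) \left(-6718776\right) = 10475015223216$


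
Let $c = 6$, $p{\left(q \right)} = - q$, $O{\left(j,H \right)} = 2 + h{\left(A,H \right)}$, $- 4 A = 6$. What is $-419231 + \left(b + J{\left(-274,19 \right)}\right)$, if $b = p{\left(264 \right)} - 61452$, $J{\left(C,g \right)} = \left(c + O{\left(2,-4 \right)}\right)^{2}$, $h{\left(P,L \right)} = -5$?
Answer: $-480938$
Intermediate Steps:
$A = - \frac{3}{2}$ ($A = \left(- \frac{1}{4}\right) 6 = - \frac{3}{2} \approx -1.5$)
$O{\left(j,H \right)} = -3$ ($O{\left(j,H \right)} = 2 - 5 = -3$)
$J{\left(C,g \right)} = 9$ ($J{\left(C,g \right)} = \left(6 - 3\right)^{2} = 3^{2} = 9$)
$b = -61716$ ($b = \left(-1\right) 264 - 61452 = -264 - 61452 = -61716$)
$-419231 + \left(b + J{\left(-274,19 \right)}\right) = -419231 + \left(-61716 + 9\right) = -419231 - 61707 = -480938$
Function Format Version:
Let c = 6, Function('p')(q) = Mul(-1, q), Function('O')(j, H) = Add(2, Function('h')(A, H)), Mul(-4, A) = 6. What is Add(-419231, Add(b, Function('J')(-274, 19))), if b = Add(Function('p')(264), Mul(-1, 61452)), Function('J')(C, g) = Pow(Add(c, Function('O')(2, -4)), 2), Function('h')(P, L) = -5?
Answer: -480938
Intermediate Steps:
A = Rational(-3, 2) (A = Mul(Rational(-1, 4), 6) = Rational(-3, 2) ≈ -1.5000)
Function('O')(j, H) = -3 (Function('O')(j, H) = Add(2, -5) = -3)
Function('J')(C, g) = 9 (Function('J')(C, g) = Pow(Add(6, -3), 2) = Pow(3, 2) = 9)
b = -61716 (b = Add(Mul(-1, 264), Mul(-1, 61452)) = Add(-264, -61452) = -61716)
Add(-419231, Add(b, Function('J')(-274, 19))) = Add(-419231, Add(-61716, 9)) = Add(-419231, -61707) = -480938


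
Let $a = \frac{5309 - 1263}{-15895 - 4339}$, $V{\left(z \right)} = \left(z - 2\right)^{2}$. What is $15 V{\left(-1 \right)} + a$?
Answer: $\frac{1363772}{10117} \approx 134.8$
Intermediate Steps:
$V{\left(z \right)} = \left(-2 + z\right)^{2}$
$a = - \frac{2023}{10117}$ ($a = \frac{4046}{-20234} = 4046 \left(- \frac{1}{20234}\right) = - \frac{2023}{10117} \approx -0.19996$)
$15 V{\left(-1 \right)} + a = 15 \left(-2 - 1\right)^{2} - \frac{2023}{10117} = 15 \left(-3\right)^{2} - \frac{2023}{10117} = 15 \cdot 9 - \frac{2023}{10117} = 135 - \frac{2023}{10117} = \frac{1363772}{10117}$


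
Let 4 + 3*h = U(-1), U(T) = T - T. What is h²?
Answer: 16/9 ≈ 1.7778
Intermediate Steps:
U(T) = 0
h = -4/3 (h = -4/3 + (⅓)*0 = -4/3 + 0 = -4/3 ≈ -1.3333)
h² = (-4/3)² = 16/9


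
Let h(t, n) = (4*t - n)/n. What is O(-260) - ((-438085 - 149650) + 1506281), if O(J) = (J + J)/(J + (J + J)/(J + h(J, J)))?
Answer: -234228716/255 ≈ -9.1854e+5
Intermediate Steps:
h(t, n) = (-n + 4*t)/n
O(J) = 2*J/(J + 2*J/(3 + J)) (O(J) = (J + J)/(J + (J + J)/(J + (-J + 4*J)/J)) = (2*J)/(J + (2*J)/(J + (3*J)/J)) = (2*J)/(J + (2*J)/(J + 3)) = (2*J)/(J + (2*J)/(3 + J)) = (2*J)/(J + 2*J/(3 + J)) = 2*J/(J + 2*J/(3 + J)))
O(-260) - ((-438085 - 149650) + 1506281) = 2*(3 - 260)/(5 - 260) - ((-438085 - 149650) + 1506281) = 2*(-257)/(-255) - (-587735 + 1506281) = 2*(-1/255)*(-257) - 1*918546 = 514/255 - 918546 = -234228716/255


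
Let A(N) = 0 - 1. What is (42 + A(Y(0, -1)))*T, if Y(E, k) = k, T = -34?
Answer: -1394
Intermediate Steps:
A(N) = -1
(42 + A(Y(0, -1)))*T = (42 - 1)*(-34) = 41*(-34) = -1394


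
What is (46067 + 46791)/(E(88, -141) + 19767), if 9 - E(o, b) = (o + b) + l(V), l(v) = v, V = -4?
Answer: 92858/19833 ≈ 4.6820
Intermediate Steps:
E(o, b) = 13 - b - o (E(o, b) = 9 - ((o + b) - 4) = 9 - ((b + o) - 4) = 9 - (-4 + b + o) = 9 + (4 - b - o) = 13 - b - o)
(46067 + 46791)/(E(88, -141) + 19767) = (46067 + 46791)/((13 - 1*(-141) - 1*88) + 19767) = 92858/((13 + 141 - 88) + 19767) = 92858/(66 + 19767) = 92858/19833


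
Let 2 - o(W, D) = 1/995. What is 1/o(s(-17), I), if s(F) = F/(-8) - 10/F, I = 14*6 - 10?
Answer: 995/1989 ≈ 0.50025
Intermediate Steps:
I = 74 (I = 84 - 10 = 74)
s(F) = -10/F - F/8 (s(F) = F*(-⅛) - 10/F = -F/8 - 10/F = -10/F - F/8)
o(W, D) = 1989/995 (o(W, D) = 2 - 1/995 = 1989/995)
1/o(s(-17), I) = 1/(1989/995) = 995/1989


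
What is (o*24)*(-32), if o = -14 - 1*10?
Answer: 18432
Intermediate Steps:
o = -24 (o = -14 - 10 = -24)
(o*24)*(-32) = -24*24*(-32) = -576*(-32) = 18432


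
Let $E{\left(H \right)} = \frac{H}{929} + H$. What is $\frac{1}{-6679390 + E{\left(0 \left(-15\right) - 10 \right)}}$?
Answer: $- \frac{929}{6205162610} \approx -1.4971 \cdot 10^{-7}$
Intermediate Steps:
$E{\left(H \right)} = \frac{930 H}{929}$ ($E{\left(H \right)} = H \frac{1}{929} + H = \frac{H}{929} + H = \frac{930 H}{929}$)
$\frac{1}{-6679390 + E{\left(0 \left(-15\right) - 10 \right)}} = \frac{1}{-6679390 + \frac{930 \left(0 \left(-15\right) - 10\right)}{929}} = \frac{1}{-6679390 + \frac{930 \left(0 - 10\right)}{929}} = \frac{1}{-6679390 + \frac{930}{929} \left(-10\right)} = \frac{1}{-6679390 - \frac{9300}{929}} = \frac{1}{- \frac{6205162610}{929}} = - \frac{929}{6205162610}$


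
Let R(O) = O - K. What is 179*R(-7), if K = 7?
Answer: -2506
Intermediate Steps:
R(O) = -7 + O (R(O) = O - 1*7 = O - 7 = -7 + O)
179*R(-7) = 179*(-7 - 7) = 179*(-14) = -2506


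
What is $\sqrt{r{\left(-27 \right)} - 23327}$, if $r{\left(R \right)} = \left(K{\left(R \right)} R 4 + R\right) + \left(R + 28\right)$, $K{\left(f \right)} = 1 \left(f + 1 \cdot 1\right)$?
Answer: $i \sqrt{20545} \approx 143.34 i$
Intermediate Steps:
$K{\left(f \right)} = 1 + f$ ($K{\left(f \right)} = 1 \left(f + 1\right) = 1 \left(1 + f\right) = 1 + f$)
$r{\left(R \right)} = 28 + 2 R + 4 R \left(1 + R\right)$ ($r{\left(R \right)} = \left(\left(1 + R\right) R 4 + R\right) + \left(R + 28\right) = \left(R \left(1 + R\right) 4 + R\right) + \left(28 + R\right) = \left(4 R \left(1 + R\right) + R\right) + \left(28 + R\right) = \left(R + 4 R \left(1 + R\right)\right) + \left(28 + R\right) = 28 + 2 R + 4 R \left(1 + R\right)$)
$\sqrt{r{\left(-27 \right)} - 23327} = \sqrt{\left(28 + 4 \left(-27\right)^{2} + 6 \left(-27\right)\right) - 23327} = \sqrt{\left(28 + 4 \cdot 729 - 162\right) - 23327} = \sqrt{\left(28 + 2916 - 162\right) - 23327} = \sqrt{2782 - 23327} = \sqrt{-20545} = i \sqrt{20545}$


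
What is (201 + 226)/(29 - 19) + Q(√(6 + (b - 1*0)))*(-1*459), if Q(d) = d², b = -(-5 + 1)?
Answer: -45473/10 ≈ -4547.3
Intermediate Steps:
b = 4 (b = -1*(-4) = 4)
(201 + 226)/(29 - 19) + Q(√(6 + (b - 1*0)))*(-1*459) = (201 + 226)/(29 - 19) + (√(6 + (4 - 1*0)))²*(-1*459) = 427/10 + (√(6 + (4 + 0)))²*(-459) = 427*(⅒) + (√(6 + 4))²*(-459) = 427/10 + (√10)²*(-459) = 427/10 + 10*(-459) = 427/10 - 4590 = -45473/10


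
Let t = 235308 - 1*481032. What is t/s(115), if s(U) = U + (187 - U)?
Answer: -245724/187 ≈ -1314.0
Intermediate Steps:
s(U) = 187
t = -245724 (t = 235308 - 481032 = -245724)
t/s(115) = -245724/187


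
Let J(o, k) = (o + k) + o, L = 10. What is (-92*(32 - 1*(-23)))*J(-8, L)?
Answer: 30360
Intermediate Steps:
J(o, k) = k + 2*o (J(o, k) = (k + o) + o = k + 2*o)
(-92*(32 - 1*(-23)))*J(-8, L) = (-92*(32 - 1*(-23)))*(10 + 2*(-8)) = (-92*(32 + 23))*(10 - 16) = -92*55*(-6) = -5060*(-6) = 30360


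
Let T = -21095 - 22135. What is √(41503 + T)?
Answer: I*√1727 ≈ 41.557*I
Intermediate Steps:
T = -43230
√(41503 + T) = √(41503 - 43230) = √(-1727) = I*√1727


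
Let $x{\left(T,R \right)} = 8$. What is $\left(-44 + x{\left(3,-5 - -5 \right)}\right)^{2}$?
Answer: $1296$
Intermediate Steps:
$\left(-44 + x{\left(3,-5 - -5 \right)}\right)^{2} = \left(-44 + 8\right)^{2} = \left(-36\right)^{2} = 1296$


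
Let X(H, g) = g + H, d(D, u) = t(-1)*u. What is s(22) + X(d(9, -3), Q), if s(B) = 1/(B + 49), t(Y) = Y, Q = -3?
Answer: 1/71 ≈ 0.014085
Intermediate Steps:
d(D, u) = -u
s(B) = 1/(49 + B)
X(H, g) = H + g
s(22) + X(d(9, -3), Q) = 1/(49 + 22) + (-1*(-3) - 3) = 1/71 + (3 - 3) = 1/71 + 0 = 1/71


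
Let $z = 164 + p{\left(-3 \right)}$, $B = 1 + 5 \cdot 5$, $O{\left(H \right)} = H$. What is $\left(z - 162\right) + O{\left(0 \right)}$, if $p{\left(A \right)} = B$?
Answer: $28$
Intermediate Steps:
$B = 26$ ($B = 1 + 25 = 26$)
$p{\left(A \right)} = 26$
$z = 190$ ($z = 164 + 26 = 190$)
$\left(z - 162\right) + O{\left(0 \right)} = \left(190 - 162\right) + 0 = 28 + 0 = 28$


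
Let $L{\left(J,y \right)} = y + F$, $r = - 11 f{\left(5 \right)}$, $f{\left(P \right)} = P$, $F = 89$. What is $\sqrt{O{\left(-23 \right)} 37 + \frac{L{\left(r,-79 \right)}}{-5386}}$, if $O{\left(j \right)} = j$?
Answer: $\frac{2 i \sqrt{1542919341}}{2693} \approx 29.172 i$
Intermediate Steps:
$r = -55$ ($r = \left(-11\right) 5 = -55$)
$L{\left(J,y \right)} = 89 + y$ ($L{\left(J,y \right)} = y + 89 = 89 + y$)
$\sqrt{O{\left(-23 \right)} 37 + \frac{L{\left(r,-79 \right)}}{-5386}} = \sqrt{\left(-23\right) 37 + \frac{89 - 79}{-5386}} = \sqrt{-851 + 10 \left(- \frac{1}{5386}\right)} = \sqrt{-851 - \frac{5}{2693}} = \sqrt{- \frac{2291748}{2693}} = \frac{2 i \sqrt{1542919341}}{2693}$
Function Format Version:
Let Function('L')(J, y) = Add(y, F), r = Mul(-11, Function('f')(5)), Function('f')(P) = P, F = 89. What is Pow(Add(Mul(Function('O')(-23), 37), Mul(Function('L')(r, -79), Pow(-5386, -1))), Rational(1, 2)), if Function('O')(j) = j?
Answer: Mul(Rational(2, 2693), I, Pow(1542919341, Rational(1, 2))) ≈ Mul(29.172, I)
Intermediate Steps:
r = -55 (r = Mul(-11, 5) = -55)
Function('L')(J, y) = Add(89, y) (Function('L')(J, y) = Add(y, 89) = Add(89, y))
Pow(Add(Mul(Function('O')(-23), 37), Mul(Function('L')(r, -79), Pow(-5386, -1))), Rational(1, 2)) = Pow(Add(Mul(-23, 37), Mul(Add(89, -79), Pow(-5386, -1))), Rational(1, 2)) = Pow(Add(-851, Mul(10, Rational(-1, 5386))), Rational(1, 2)) = Pow(Add(-851, Rational(-5, 2693)), Rational(1, 2)) = Pow(Rational(-2291748, 2693), Rational(1, 2)) = Mul(Rational(2, 2693), I, Pow(1542919341, Rational(1, 2)))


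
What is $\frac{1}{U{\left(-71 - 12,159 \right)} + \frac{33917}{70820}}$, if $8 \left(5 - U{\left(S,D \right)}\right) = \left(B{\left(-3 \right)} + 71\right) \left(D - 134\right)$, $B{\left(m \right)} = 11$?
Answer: $- \frac{17705}{4439902} \approx -0.0039877$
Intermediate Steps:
$U{\left(S,D \right)} = \frac{2757}{2} - \frac{41 D}{4}$ ($U{\left(S,D \right)} = 5 - \frac{\left(11 + 71\right) \left(D - 134\right)}{8} = 5 - \frac{82 \left(-134 + D\right)}{8} = 5 - \frac{-10988 + 82 D}{8} = 5 - \left(- \frac{2747}{2} + \frac{41 D}{4}\right) = \frac{2757}{2} - \frac{41 D}{4}$)
$\frac{1}{U{\left(-71 - 12,159 \right)} + \frac{33917}{70820}} = \frac{1}{\left(\frac{2757}{2} - \frac{6519}{4}\right) + \frac{33917}{70820}} = \frac{1}{\left(\frac{2757}{2} - \frac{6519}{4}\right) + 33917 \cdot \frac{1}{70820}} = \frac{1}{- \frac{1005}{4} + \frac{33917}{70820}} = \frac{1}{- \frac{4439902}{17705}} = - \frac{17705}{4439902}$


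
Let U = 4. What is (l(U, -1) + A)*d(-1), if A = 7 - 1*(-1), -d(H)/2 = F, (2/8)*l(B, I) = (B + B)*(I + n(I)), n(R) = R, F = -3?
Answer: -336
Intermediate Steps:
l(B, I) = 16*B*I (l(B, I) = 4*((B + B)*(I + I)) = 4*((2*B)*(2*I)) = 4*(4*B*I) = 16*B*I)
d(H) = 6 (d(H) = -2*(-3) = 6)
A = 8 (A = 7 + 1 = 8)
(l(U, -1) + A)*d(-1) = (16*4*(-1) + 8)*6 = (-64 + 8)*6 = -56*6 = -336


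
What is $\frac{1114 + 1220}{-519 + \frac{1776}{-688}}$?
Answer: $- \frac{16727}{3738} \approx -4.4749$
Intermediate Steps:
$\frac{1114 + 1220}{-519 + \frac{1776}{-688}} = \frac{2334}{-519 + 1776 \left(- \frac{1}{688}\right)} = \frac{2334}{-519 - \frac{111}{43}} = \frac{2334}{- \frac{22428}{43}} = 2334 \left(- \frac{43}{22428}\right) = - \frac{16727}{3738}$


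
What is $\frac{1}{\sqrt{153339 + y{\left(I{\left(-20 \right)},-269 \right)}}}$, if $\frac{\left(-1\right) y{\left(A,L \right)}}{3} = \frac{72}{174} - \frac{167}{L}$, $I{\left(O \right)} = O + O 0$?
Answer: $\frac{\sqrt{9331348116126}}{1196173326} \approx 0.0025537$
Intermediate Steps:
$I{\left(O \right)} = O$ ($I{\left(O \right)} = O + 0 = O$)
$y{\left(A,L \right)} = - \frac{36}{29} + \frac{501}{L}$ ($y{\left(A,L \right)} = - 3 \left(\frac{72}{174} - \frac{167}{L}\right) = - 3 \left(72 \cdot \frac{1}{174} - \frac{167}{L}\right) = - 3 \left(\frac{12}{29} - \frac{167}{L}\right) = - \frac{36}{29} + \frac{501}{L}$)
$\frac{1}{\sqrt{153339 + y{\left(I{\left(-20 \right)},-269 \right)}}} = \frac{1}{\sqrt{153339 + \left(- \frac{36}{29} + \frac{501}{-269}\right)}} = \frac{1}{\sqrt{153339 + \left(- \frac{36}{29} + 501 \left(- \frac{1}{269}\right)\right)}} = \frac{1}{\sqrt{153339 - \frac{24213}{7801}}} = \frac{1}{\sqrt{\frac{1196173326}{7801}}} = \frac{1}{\frac{1}{7801} \sqrt{9331348116126}} = \frac{\sqrt{9331348116126}}{1196173326}$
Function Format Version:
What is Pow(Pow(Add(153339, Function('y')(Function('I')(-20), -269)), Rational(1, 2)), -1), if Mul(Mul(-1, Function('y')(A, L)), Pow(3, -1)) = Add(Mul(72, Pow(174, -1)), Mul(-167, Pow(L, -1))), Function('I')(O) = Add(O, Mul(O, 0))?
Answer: Mul(Rational(1, 1196173326), Pow(9331348116126, Rational(1, 2))) ≈ 0.0025537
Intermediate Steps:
Function('I')(O) = O (Function('I')(O) = Add(O, 0) = O)
Function('y')(A, L) = Add(Rational(-36, 29), Mul(501, Pow(L, -1))) (Function('y')(A, L) = Mul(-3, Add(Mul(72, Pow(174, -1)), Mul(-167, Pow(L, -1)))) = Mul(-3, Add(Mul(72, Rational(1, 174)), Mul(-167, Pow(L, -1)))) = Mul(-3, Add(Rational(12, 29), Mul(-167, Pow(L, -1)))) = Add(Rational(-36, 29), Mul(501, Pow(L, -1))))
Pow(Pow(Add(153339, Function('y')(Function('I')(-20), -269)), Rational(1, 2)), -1) = Pow(Pow(Add(153339, Add(Rational(-36, 29), Mul(501, Pow(-269, -1)))), Rational(1, 2)), -1) = Pow(Pow(Add(153339, Add(Rational(-36, 29), Mul(501, Rational(-1, 269)))), Rational(1, 2)), -1) = Pow(Pow(Add(153339, Add(Rational(-36, 29), Rational(-501, 269))), Rational(1, 2)), -1) = Pow(Pow(Add(153339, Rational(-24213, 7801)), Rational(1, 2)), -1) = Pow(Pow(Rational(1196173326, 7801), Rational(1, 2)), -1) = Pow(Mul(Rational(1, 7801), Pow(9331348116126, Rational(1, 2))), -1) = Mul(Rational(1, 1196173326), Pow(9331348116126, Rational(1, 2)))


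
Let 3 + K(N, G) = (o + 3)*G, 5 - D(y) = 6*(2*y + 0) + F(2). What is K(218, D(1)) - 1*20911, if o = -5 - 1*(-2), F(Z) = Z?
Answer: -20914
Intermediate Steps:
o = -3 (o = -5 + 2 = -3)
D(y) = 3 - 12*y (D(y) = 5 - (6*(2*y + 0) + 2) = 5 - (6*(2*y) + 2) = 5 - (12*y + 2) = 5 - (2 + 12*y) = 5 + (-2 - 12*y) = 3 - 12*y)
K(N, G) = -3 (K(N, G) = -3 + (-3 + 3)*G = -3 + 0*G = -3 + 0 = -3)
K(218, D(1)) - 1*20911 = -3 - 1*20911 = -3 - 20911 = -20914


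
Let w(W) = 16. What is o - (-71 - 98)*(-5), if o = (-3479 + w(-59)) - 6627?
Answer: -10935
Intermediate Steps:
o = -10090 (o = (-3479 + 16) - 6627 = -3463 - 6627 = -10090)
o - (-71 - 98)*(-5) = -10090 - (-71 - 98)*(-5) = -10090 - (-169)*(-5) = -10090 - 1*845 = -10090 - 845 = -10935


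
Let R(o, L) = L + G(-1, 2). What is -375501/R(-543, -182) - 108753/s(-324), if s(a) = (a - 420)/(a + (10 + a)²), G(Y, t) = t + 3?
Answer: 26277009933/1829 ≈ 1.4367e+7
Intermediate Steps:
G(Y, t) = 3 + t
R(o, L) = 5 + L (R(o, L) = L + (3 + 2) = L + 5 = 5 + L)
s(a) = (-420 + a)/(a + (10 + a)²)
-375501/R(-543, -182) - 108753/s(-324) = -375501/(5 - 182) - 108753*(-324 + (10 - 324)²)/(-420 - 324) = -375501/(-177) - 108753/(-744/(-324 + (-314)²)) = -375501*(-1/177) - 108753/(-744/(-324 + 98596)) = 125167/59 - 108753/(-744/98272) = 125167/59 - 108753/((1/98272)*(-744)) = 125167/59 - 108753/(-93/12284) = 125167/59 - 108753*(-12284/93) = 125167/59 + 445307284/31 = 26277009933/1829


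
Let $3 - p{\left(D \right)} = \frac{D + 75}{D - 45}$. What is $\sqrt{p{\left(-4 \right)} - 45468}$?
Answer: $\frac{i \sqrt{2227714}}{7} \approx 213.22 i$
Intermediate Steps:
$p{\left(D \right)} = 3 - \frac{75 + D}{-45 + D}$ ($p{\left(D \right)} = 3 - \frac{D + 75}{D - 45} = 3 - \frac{75 + D}{-45 + D}$)
$\sqrt{p{\left(-4 \right)} - 45468} = \sqrt{\frac{2 \left(-105 - 4\right)}{-45 - 4} - 45468} = \sqrt{2 \frac{1}{-49} \left(-109\right) - 45468} = \sqrt{2 \left(- \frac{1}{49}\right) \left(-109\right) - 45468} = \sqrt{\frac{218}{49} - 45468} = \sqrt{- \frac{2227714}{49}} = \frac{i \sqrt{2227714}}{7}$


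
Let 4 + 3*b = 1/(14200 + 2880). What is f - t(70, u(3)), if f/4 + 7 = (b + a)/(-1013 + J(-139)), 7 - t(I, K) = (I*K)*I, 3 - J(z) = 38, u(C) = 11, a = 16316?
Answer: 240765065893/4474960 ≈ 53803.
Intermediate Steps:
b = -22773/17080 (b = -4/3 + 1/(3*(14200 + 2880)) = -4/3 + (⅓)/17080 = -4/3 + (⅓)*(1/17080) = -4/3 + 1/51240 = -22773/17080 ≈ -1.3333)
J(z) = -35 (J(z) = 3 - 1*38 = 3 - 38 = -35)
t(I, K) = 7 - K*I² (t(I, K) = 7 - I*K*I = 7 - K*I²)
f = -403953387/4474960 (f = -28 + 4*((-22773/17080 + 16316)/(-1013 - 35)) = -28 + 4*((278654507/17080)/(-1048)) = -28 + 4*((278654507/17080)*(-1/1048)) = -28 + 4*(-278654507/17899840) = -28 - 278654507/4474960 = -403953387/4474960 ≈ -90.270)
f - t(70, u(3)) = -403953387/4474960 - (7 - 1*11*70²) = -403953387/4474960 - (7 - 1*11*4900) = -403953387/4474960 - (7 - 53900) = -403953387/4474960 - 1*(-53893) = -403953387/4474960 + 53893 = 240765065893/4474960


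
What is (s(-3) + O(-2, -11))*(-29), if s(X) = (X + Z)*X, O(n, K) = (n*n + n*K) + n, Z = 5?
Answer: -522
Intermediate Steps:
O(n, K) = n + n**2 + K*n (O(n, K) = (n**2 + K*n) + n = n + n**2 + K*n)
s(X) = X*(5 + X) (s(X) = (X + 5)*X = (5 + X)*X = X*(5 + X))
(s(-3) + O(-2, -11))*(-29) = (-3*(5 - 3) - 2*(1 - 11 - 2))*(-29) = (-3*2 - 2*(-12))*(-29) = (-6 + 24)*(-29) = 18*(-29) = -522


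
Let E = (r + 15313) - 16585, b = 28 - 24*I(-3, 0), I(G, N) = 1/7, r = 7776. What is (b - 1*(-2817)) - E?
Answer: -25637/7 ≈ -3662.4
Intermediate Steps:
I(G, N) = ⅐
b = 172/7 (b = 28 - 24*⅐ = 28 - 24/7 = 172/7 ≈ 24.571)
E = 6504 (E = (7776 + 15313) - 16585 = 23089 - 16585 = 6504)
(b - 1*(-2817)) - E = (172/7 - 1*(-2817)) - 1*6504 = (172/7 + 2817) - 6504 = 19891/7 - 6504 = -25637/7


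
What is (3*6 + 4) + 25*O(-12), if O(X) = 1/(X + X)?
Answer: 503/24 ≈ 20.958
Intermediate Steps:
O(X) = 1/(2*X)
(3*6 + 4) + 25*O(-12) = (3*6 + 4) + 25*((½)/(-12)) = (18 + 4) + 25*((½)*(-1/12)) = 22 + 25*(-1/24) = 22 - 25/24 = 503/24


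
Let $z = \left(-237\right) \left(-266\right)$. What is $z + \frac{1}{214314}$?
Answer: $\frac{13510783189}{214314} \approx 63042.0$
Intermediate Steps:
$z = 63042$
$z + \frac{1}{214314} = 63042 + \frac{1}{214314} = \frac{13510783189}{214314}$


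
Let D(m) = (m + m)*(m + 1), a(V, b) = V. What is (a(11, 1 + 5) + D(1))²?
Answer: 225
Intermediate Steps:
D(m) = 2*m*(1 + m) (D(m) = (2*m)*(1 + m) = 2*m*(1 + m))
(a(11, 1 + 5) + D(1))² = (11 + 2*1*(1 + 1))² = (11 + 2*1*2)² = (11 + 4)² = 15² = 225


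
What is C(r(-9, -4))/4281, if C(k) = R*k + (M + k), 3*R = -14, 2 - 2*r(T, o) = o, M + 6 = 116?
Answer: 33/1427 ≈ 0.023125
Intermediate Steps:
M = 110 (M = -6 + 116 = 110)
r(T, o) = 1 - o/2
R = -14/3 (R = (⅓)*(-14) = -14/3 ≈ -4.6667)
C(k) = 110 - 11*k/3 (C(k) = -14*k/3 + (110 + k) = 110 - 11*k/3)
C(r(-9, -4))/4281 = (110 - 11*(1 - ½*(-4))/3)/4281 = (110 - 11*(1 + 2)/3)*(1/4281) = (110 - 11/3*3)*(1/4281) = (110 - 11)*(1/4281) = 99*(1/4281) = 33/1427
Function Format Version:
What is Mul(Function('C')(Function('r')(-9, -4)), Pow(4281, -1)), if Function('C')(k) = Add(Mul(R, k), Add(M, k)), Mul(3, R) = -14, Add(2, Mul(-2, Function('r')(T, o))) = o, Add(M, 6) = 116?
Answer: Rational(33, 1427) ≈ 0.023125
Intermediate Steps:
M = 110 (M = Add(-6, 116) = 110)
Function('r')(T, o) = Add(1, Mul(Rational(-1, 2), o))
R = Rational(-14, 3) (R = Mul(Rational(1, 3), -14) = Rational(-14, 3) ≈ -4.6667)
Function('C')(k) = Add(110, Mul(Rational(-11, 3), k)) (Function('C')(k) = Add(Mul(Rational(-14, 3), k), Add(110, k)) = Add(110, Mul(Rational(-11, 3), k)))
Mul(Function('C')(Function('r')(-9, -4)), Pow(4281, -1)) = Mul(Add(110, Mul(Rational(-11, 3), Add(1, Mul(Rational(-1, 2), -4)))), Pow(4281, -1)) = Mul(Add(110, Mul(Rational(-11, 3), Add(1, 2))), Rational(1, 4281)) = Mul(Add(110, Mul(Rational(-11, 3), 3)), Rational(1, 4281)) = Mul(Add(110, -11), Rational(1, 4281)) = Mul(99, Rational(1, 4281)) = Rational(33, 1427)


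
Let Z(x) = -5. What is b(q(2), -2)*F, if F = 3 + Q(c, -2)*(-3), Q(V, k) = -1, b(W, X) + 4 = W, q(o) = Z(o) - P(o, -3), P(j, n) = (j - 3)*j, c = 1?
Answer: -42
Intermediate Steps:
P(j, n) = j*(-3 + j) (P(j, n) = (-3 + j)*j = j*(-3 + j))
q(o) = -5 - o*(-3 + o)
b(W, X) = -4 + W
F = 6 (F = 3 - 1*(-3) = 3 + 3 = 6)
b(q(2), -2)*F = (-4 + (-5 - 1*2*(-3 + 2)))*6 = (-4 + (-5 - 1*2*(-1)))*6 = (-4 + (-5 + 2))*6 = (-4 - 3)*6 = -7*6 = -42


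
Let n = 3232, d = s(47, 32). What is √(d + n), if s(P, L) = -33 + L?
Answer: 3*√359 ≈ 56.842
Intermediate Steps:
d = -1 (d = -33 + 32 = -1)
√(d + n) = √(-1 + 3232) = √3231 = 3*√359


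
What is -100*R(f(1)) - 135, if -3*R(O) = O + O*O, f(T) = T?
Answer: -205/3 ≈ -68.333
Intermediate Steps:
R(O) = -O/3 - O²/3 (R(O) = -(O + O*O)/3 = -(O + O²)/3 = -O/3 - O²/3)
-100*R(f(1)) - 135 = -(-100)*(1 + 1)/3 - 135 = -(-100)*2/3 - 135 = -100*(-⅔) - 135 = 200/3 - 135 = -205/3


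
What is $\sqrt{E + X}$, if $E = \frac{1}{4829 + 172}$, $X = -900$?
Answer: $\frac{i \sqrt{22508995899}}{5001} \approx 30.0 i$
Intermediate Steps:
$E = \frac{1}{5001} \approx 0.00019996$
$\sqrt{E + X} = \sqrt{\frac{1}{5001} - 900} = \sqrt{- \frac{4500899}{5001}} = \frac{i \sqrt{22508995899}}{5001}$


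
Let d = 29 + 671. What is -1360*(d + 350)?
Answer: -1428000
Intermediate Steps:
d = 700
-1360*(d + 350) = -1360*(700 + 350) = -1360*1050 = -1428000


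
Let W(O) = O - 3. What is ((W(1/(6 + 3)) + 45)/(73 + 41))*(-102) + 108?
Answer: 12025/171 ≈ 70.322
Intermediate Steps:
W(O) = -3 + O
((W(1/(6 + 3)) + 45)/(73 + 41))*(-102) + 108 = (((-3 + 1/(6 + 3)) + 45)/(73 + 41))*(-102) + 108 = (((-3 + 1/9) + 45)/114)*(-102) + 108 = (((-3 + ⅑) + 45)*(1/114))*(-102) + 108 = ((-26/9 + 45)*(1/114))*(-102) + 108 = ((379/9)*(1/114))*(-102) + 108 = (379/1026)*(-102) + 108 = -6443/171 + 108 = 12025/171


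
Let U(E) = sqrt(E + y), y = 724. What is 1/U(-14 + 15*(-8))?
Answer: sqrt(590)/590 ≈ 0.041169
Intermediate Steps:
U(E) = sqrt(724 + E) (U(E) = sqrt(E + 724) = sqrt(724 + E))
1/U(-14 + 15*(-8)) = 1/(sqrt(724 + (-14 + 15*(-8)))) = 1/(sqrt(724 + (-14 - 120))) = 1/(sqrt(724 - 134)) = 1/(sqrt(590)) = sqrt(590)/590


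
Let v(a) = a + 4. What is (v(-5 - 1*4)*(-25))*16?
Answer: 2000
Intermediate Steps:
v(a) = 4 + a
(v(-5 - 1*4)*(-25))*16 = ((4 + (-5 - 1*4))*(-25))*16 = ((4 + (-5 - 4))*(-25))*16 = ((4 - 9)*(-25))*16 = -5*(-25)*16 = 125*16 = 2000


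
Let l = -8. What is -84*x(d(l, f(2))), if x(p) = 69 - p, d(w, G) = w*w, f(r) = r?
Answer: -420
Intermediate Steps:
d(w, G) = w**2
-84*x(d(l, f(2))) = -84*(69 - 1*(-8)**2) = -84*(69 - 1*64) = -84*(69 - 64) = -84*5 = -420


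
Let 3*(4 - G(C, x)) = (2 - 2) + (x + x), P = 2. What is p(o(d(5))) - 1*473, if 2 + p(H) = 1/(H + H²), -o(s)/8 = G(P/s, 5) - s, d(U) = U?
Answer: -5285791/11128 ≈ -475.00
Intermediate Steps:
G(C, x) = 4 - 2*x/3 (G(C, x) = 4 - ((2 - 2) + (x + x))/3 = 4 - (0 + 2*x)/3 = 4 - 2*x/3)
o(s) = -16/3 + 8*s (o(s) = -8*((4 - ⅔*5) - s) = -8*((4 - 10/3) - s) = -8*(⅔ - s) = -16/3 + 8*s)
p(H) = -2 + 1/(H + H²)
p(o(d(5))) - 1*473 = (1 - 2*(-16/3 + 8*5) - 2*(-16/3 + 8*5)²)/((-16/3 + 8*5)*(1 + (-16/3 + 8*5))) - 1*473 = (1 - 2*(-16/3 + 40) - 2*(-16/3 + 40)²)/((-16/3 + 40)*(1 + (-16/3 + 40))) - 473 = (1 - 2*104/3 - 2*(104/3)²)/((104/3)*(1 + 104/3)) - 473 = 3*(1 - 208/3 - 2*10816/9)/(104*(107/3)) - 473 = (3/104)*(3/107)*(1 - 208/3 - 21632/9) - 473 = (3/104)*(3/107)*(-22247/9) - 473 = -22247/11128 - 473 = -5285791/11128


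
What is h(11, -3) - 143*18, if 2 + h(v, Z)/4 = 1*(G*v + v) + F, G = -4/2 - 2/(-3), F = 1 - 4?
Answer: -7826/3 ≈ -2608.7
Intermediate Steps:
F = -3
G = -4/3 (G = -4*½ - 2*(-⅓) = -2 + ⅔ = -4/3 ≈ -1.3333)
h(v, Z) = -20 - 4*v/3 (h(v, Z) = -8 + 4*(1*(-4*v/3 + v) - 3) = -8 + 4*(1*(-v/3) - 3) = -8 + 4*(-v/3 - 3) = -8 + 4*(-3 - v/3) = -8 + (-12 - 4*v/3) = -20 - 4*v/3)
h(11, -3) - 143*18 = (-20 - 4/3*11) - 143*18 = (-20 - 44/3) - 2574 = -104/3 - 2574 = -7826/3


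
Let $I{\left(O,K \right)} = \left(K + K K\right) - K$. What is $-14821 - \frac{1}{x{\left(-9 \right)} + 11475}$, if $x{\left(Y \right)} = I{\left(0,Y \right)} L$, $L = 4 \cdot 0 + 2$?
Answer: $- \frac{172471978}{11637} \approx -14821.0$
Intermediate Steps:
$I{\left(O,K \right)} = K^{2}$ ($I{\left(O,K \right)} = \left(K + K^{2}\right) - K = K^{2}$)
$L = 2$ ($L = 0 + 2 = 2$)
$x{\left(Y \right)} = 2 Y^{2}$ ($x{\left(Y \right)} = Y^{2} \cdot 2 = 2 Y^{2}$)
$-14821 - \frac{1}{x{\left(-9 \right)} + 11475} = -14821 - \frac{1}{2 \left(-9\right)^{2} + 11475} = -14821 - \frac{1}{2 \cdot 81 + 11475} = -14821 - \frac{1}{162 + 11475} = -14821 - \frac{1}{11637} = - \frac{172471978}{11637}$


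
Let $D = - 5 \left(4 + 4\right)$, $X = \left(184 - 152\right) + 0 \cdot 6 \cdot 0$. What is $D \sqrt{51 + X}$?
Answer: $- 40 \sqrt{83} \approx -364.42$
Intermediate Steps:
$X = 32$ ($X = 32 + 0 \cdot 0 = 32 + 0 = 32$)
$D = -40$ ($D = \left(-5\right) 8 = -40$)
$D \sqrt{51 + X} = - 40 \sqrt{51 + 32} = - 40 \sqrt{83}$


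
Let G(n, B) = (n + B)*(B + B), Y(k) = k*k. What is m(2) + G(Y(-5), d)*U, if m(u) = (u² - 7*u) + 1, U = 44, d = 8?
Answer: 23223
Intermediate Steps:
m(u) = 1 + u² - 7*u
Y(k) = k²
G(n, B) = 2*B*(B + n) (G(n, B) = (B + n)*(2*B) = 2*B*(B + n))
m(2) + G(Y(-5), d)*U = (1 + 2² - 7*2) + (2*8*(8 + (-5)²))*44 = (1 + 4 - 14) + (2*8*(8 + 25))*44 = -9 + (2*8*33)*44 = -9 + 528*44 = -9 + 23232 = 23223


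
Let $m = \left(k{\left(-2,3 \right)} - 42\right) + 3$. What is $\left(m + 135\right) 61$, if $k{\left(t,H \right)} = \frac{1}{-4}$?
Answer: $\frac{23363}{4} \approx 5840.8$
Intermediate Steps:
$k{\left(t,H \right)} = - \frac{1}{4}$
$m = - \frac{157}{4}$ ($m = \left(- \frac{1}{4} - 42\right) + 3 = - \frac{169}{4} + 3 = - \frac{157}{4} \approx -39.25$)
$\left(m + 135\right) 61 = \left(- \frac{157}{4} + 135\right) 61 = \frac{383}{4} \cdot 61 = \frac{23363}{4}$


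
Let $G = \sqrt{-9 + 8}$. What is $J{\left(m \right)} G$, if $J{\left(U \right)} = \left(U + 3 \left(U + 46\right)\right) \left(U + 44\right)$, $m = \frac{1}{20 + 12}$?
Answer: $\frac{1556945 i}{256} \approx 6081.8 i$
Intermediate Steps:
$m = \frac{1}{32} \approx 0.03125$
$G = i$ ($G = \sqrt{-1} = i \approx 1.0 i$)
$J{\left(U \right)} = \left(44 + U\right) \left(138 + 4 U\right)$ ($J{\left(U \right)} = \left(U + 3 \left(46 + U\right)\right) \left(44 + U\right) = \left(U + \left(138 + 3 U\right)\right) \left(44 + U\right) = \left(138 + 4 U\right) \left(44 + U\right) = \left(44 + U\right) \left(138 + 4 U\right)$)
$J{\left(m \right)} G = \left(6072 + \frac{4}{1024} + 314 \cdot \frac{1}{32}\right) i = \left(6072 + 4 \cdot \frac{1}{1024} + \frac{157}{16}\right) i = \left(6072 + \frac{1}{256} + \frac{157}{16}\right) i = \frac{1556945 i}{256}$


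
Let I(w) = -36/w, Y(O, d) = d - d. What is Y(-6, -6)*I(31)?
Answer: 0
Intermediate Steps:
Y(O, d) = 0
Y(-6, -6)*I(31) = 0*(-36/31) = 0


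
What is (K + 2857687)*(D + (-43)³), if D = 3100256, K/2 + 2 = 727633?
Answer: 13028336378801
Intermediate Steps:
K = 1455262 (K = -4 + 2*727633 = -4 + 1455266 = 1455262)
(K + 2857687)*(D + (-43)³) = (1455262 + 2857687)*(3100256 + (-43)³) = 4312949*(3100256 - 79507) = 4312949*3020749 = 13028336378801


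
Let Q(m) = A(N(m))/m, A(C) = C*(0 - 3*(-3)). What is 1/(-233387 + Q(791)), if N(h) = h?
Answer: -1/233378 ≈ -4.2849e-6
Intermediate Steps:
A(C) = 9*C (A(C) = C*(0 + 9) = C*9 = 9*C)
Q(m) = 9 (Q(m) = (9*m)/m = 9)
1/(-233387 + Q(791)) = 1/(-233387 + 9) = 1/(-233378) = -1/233378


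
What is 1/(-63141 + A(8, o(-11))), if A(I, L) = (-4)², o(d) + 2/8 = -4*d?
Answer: -1/63125 ≈ -1.5842e-5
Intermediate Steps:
o(d) = -¼ - 4*d
A(I, L) = 16
1/(-63141 + A(8, o(-11))) = 1/(-63141 + 16) = 1/(-63125) = -1/63125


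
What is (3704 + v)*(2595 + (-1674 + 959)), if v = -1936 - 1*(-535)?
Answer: 4329640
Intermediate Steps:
v = -1401 (v = -1936 + 535 = -1401)
(3704 + v)*(2595 + (-1674 + 959)) = (3704 - 1401)*(2595 + (-1674 + 959)) = 2303*(2595 - 715) = 2303*1880 = 4329640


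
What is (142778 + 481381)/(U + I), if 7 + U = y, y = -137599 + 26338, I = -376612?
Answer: -624159/487880 ≈ -1.2793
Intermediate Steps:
y = -111261
U = -111268 (U = -7 - 111261 = -111268)
(142778 + 481381)/(U + I) = (142778 + 481381)/(-111268 - 376612) = 624159/(-487880) = 624159*(-1/487880) = -624159/487880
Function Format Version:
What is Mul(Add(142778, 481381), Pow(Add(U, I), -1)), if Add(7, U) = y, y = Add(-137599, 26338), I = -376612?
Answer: Rational(-624159, 487880) ≈ -1.2793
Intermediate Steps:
y = -111261
U = -111268 (U = Add(-7, -111261) = -111268)
Mul(Add(142778, 481381), Pow(Add(U, I), -1)) = Mul(Add(142778, 481381), Pow(Add(-111268, -376612), -1)) = Mul(624159, Pow(-487880, -1)) = Mul(624159, Rational(-1, 487880)) = Rational(-624159, 487880)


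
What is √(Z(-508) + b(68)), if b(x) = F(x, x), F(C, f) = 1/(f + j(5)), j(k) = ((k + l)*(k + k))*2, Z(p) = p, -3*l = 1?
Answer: I*√245869/22 ≈ 22.539*I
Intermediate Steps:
l = -⅓ (l = -⅓*1 = -⅓ ≈ -0.33333)
j(k) = 4*k*(-⅓ + k) (j(k) = ((k - ⅓)*(k + k))*2 = ((-⅓ + k)*(2*k))*2 = (2*k*(-⅓ + k))*2 = 4*k*(-⅓ + k))
F(C, f) = 1/(280/3 + f) (F(C, f) = 1/(f + (4/3)*5*(-1 + 3*5)) = 1/(f + (4/3)*5*(-1 + 15)) = 1/(f + (4/3)*5*14) = 1/(f + 280/3) = 1/(280/3 + f))
b(x) = 3/(280 + 3*x)
√(Z(-508) + b(68)) = √(-508 + 3/(280 + 3*68)) = √(-508 + 3/(280 + 204)) = √(-508 + 3/484) = √(-245869/484) = I*√245869/22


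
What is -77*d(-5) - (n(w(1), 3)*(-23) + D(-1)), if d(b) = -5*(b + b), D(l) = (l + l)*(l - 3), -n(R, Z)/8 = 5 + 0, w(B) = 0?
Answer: -4778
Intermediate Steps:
n(R, Z) = -40 (n(R, Z) = -8*(5 + 0) = -8*5 = -40)
D(l) = 2*l*(-3 + l) (D(l) = (2*l)*(-3 + l) = 2*l*(-3 + l))
d(b) = -10*b
-77*d(-5) - (n(w(1), 3)*(-23) + D(-1)) = -(-770)*(-5) - (-40*(-23) + 2*(-1)*(-3 - 1)) = -77*50 - (920 + 2*(-1)*(-4)) = -3850 - (920 + 8) = -3850 - 1*928 = -3850 - 928 = -4778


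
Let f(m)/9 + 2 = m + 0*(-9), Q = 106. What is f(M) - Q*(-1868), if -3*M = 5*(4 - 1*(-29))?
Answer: 197495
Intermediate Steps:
M = -55 (M = -5*(4 - 1*(-29))/3 = -5*(4 + 29)/3 = -5*33/3 = -⅓*165 = -55)
f(m) = -18 + 9*m (f(m) = -18 + 9*(m + 0*(-9)) = -18 + 9*(m + 0) = -18 + 9*m)
f(M) - Q*(-1868) = (-18 + 9*(-55)) - 106*(-1868) = (-18 - 495) - 1*(-198008) = -513 + 198008 = 197495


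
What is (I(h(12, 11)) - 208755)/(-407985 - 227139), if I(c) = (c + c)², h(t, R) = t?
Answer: 69393/211708 ≈ 0.32778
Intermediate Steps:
I(c) = 4*c² (I(c) = (2*c)² = 4*c²)
(I(h(12, 11)) - 208755)/(-407985 - 227139) = (4*12² - 208755)/(-407985 - 227139) = (4*144 - 208755)/(-635124) = (576 - 208755)*(-1/635124) = -208179*(-1/635124) = 69393/211708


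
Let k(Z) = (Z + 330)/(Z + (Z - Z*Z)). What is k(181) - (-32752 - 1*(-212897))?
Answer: -5836518366/32399 ≈ -1.8015e+5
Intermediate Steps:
k(Z) = (330 + Z)/(-Z**2 + 2*Z) (k(Z) = (330 + Z)/(Z + (Z - Z**2)) = (330 + Z)/(-Z**2 + 2*Z))
k(181) - (-32752 - 1*(-212897)) = (-330 - 1*181)/(181*(-2 + 181)) - (-32752 - 1*(-212897)) = (1/181)*(-330 - 181)/179 - (-32752 + 212897) = (1/181)*(1/179)*(-511) - 1*180145 = -511/32399 - 180145 = -5836518366/32399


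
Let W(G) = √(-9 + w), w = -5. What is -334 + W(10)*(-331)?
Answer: -334 - 331*I*√14 ≈ -334.0 - 1238.5*I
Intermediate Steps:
W(G) = I*√14 (W(G) = √(-9 - 5) = √(-14) = I*√14)
-334 + W(10)*(-331) = -334 + (I*√14)*(-331) = -334 - 331*I*√14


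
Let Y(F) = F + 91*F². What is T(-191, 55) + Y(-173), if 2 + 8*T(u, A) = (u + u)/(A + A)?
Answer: 1198280739/440 ≈ 2.7234e+6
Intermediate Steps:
T(u, A) = -¼ + u/(8*A) (T(u, A) = -¼ + ((u + u)/(A + A))/8 = -¼ + ((2*u)/((2*A)))/8 = -¼ + ((2*u)*(1/(2*A)))/8 = -¼ + (u/A)/8 = -¼ + u/(8*A))
T(-191, 55) + Y(-173) = (⅛)*(-191 - 2*55)/55 - 173*(1 + 91*(-173)) = (⅛)*(1/55)*(-191 - 110) - 173*(1 - 15743) = (⅛)*(1/55)*(-301) - 173*(-15742) = -301/440 + 2723366 = 1198280739/440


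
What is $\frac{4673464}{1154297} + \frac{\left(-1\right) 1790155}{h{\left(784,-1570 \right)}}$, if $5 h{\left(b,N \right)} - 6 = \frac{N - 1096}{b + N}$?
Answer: $- \frac{4060400873203151}{4260510227} \approx -9.5303 \cdot 10^{5}$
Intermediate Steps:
$h{\left(b,N \right)} = \frac{6}{5} + \frac{-1096 + N}{5 \left(N + b\right)}$ ($h{\left(b,N \right)} = \frac{6}{5} + \frac{\left(N - 1096\right) \frac{1}{b + N}}{5} = \frac{6}{5} + \frac{\left(-1096 + N\right) \frac{1}{N + b}}{5} = \frac{6}{5} + \frac{\frac{1}{N + b} \left(-1096 + N\right)}{5} = \frac{6}{5} + \frac{-1096 + N}{5 \left(N + b\right)}$)
$\frac{4673464}{1154297} + \frac{\left(-1\right) 1790155}{h{\left(784,-1570 \right)}} = \frac{4673464}{1154297} + \frac{\left(-1\right) 1790155}{\frac{1}{5} \frac{1}{-1570 + 784} \left(-1096 + 6 \cdot 784 + 7 \left(-1570\right)\right)} = 4673464 \cdot \frac{1}{1154297} - \frac{1790155}{\frac{1}{5} \frac{1}{-786} \left(-1096 + 4704 - 10990\right)} = \frac{4673464}{1154297} - \frac{1790155}{\frac{1}{5} \left(- \frac{1}{786}\right) \left(-7382\right)} = \frac{4673464}{1154297} - \frac{1790155}{\frac{3691}{1965}} = \frac{4673464}{1154297} - \frac{3517654575}{3691} = - \frac{4060400873203151}{4260510227}$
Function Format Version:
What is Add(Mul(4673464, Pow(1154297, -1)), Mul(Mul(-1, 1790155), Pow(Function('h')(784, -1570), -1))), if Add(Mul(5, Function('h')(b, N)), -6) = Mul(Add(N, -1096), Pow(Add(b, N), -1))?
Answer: Rational(-4060400873203151, 4260510227) ≈ -9.5303e+5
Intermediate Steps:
Function('h')(b, N) = Add(Rational(6, 5), Mul(Rational(1, 5), Pow(Add(N, b), -1), Add(-1096, N))) (Function('h')(b, N) = Add(Rational(6, 5), Mul(Rational(1, 5), Mul(Add(N, -1096), Pow(Add(b, N), -1)))) = Add(Rational(6, 5), Mul(Rational(1, 5), Mul(Add(-1096, N), Pow(Add(N, b), -1)))) = Add(Rational(6, 5), Mul(Rational(1, 5), Mul(Pow(Add(N, b), -1), Add(-1096, N)))) = Add(Rational(6, 5), Mul(Rational(1, 5), Pow(Add(N, b), -1), Add(-1096, N))))
Add(Mul(4673464, Pow(1154297, -1)), Mul(Mul(-1, 1790155), Pow(Function('h')(784, -1570), -1))) = Add(Mul(4673464, Pow(1154297, -1)), Mul(Mul(-1, 1790155), Pow(Mul(Rational(1, 5), Pow(Add(-1570, 784), -1), Add(-1096, Mul(6, 784), Mul(7, -1570))), -1))) = Add(Mul(4673464, Rational(1, 1154297)), Mul(-1790155, Pow(Mul(Rational(1, 5), Pow(-786, -1), Add(-1096, 4704, -10990)), -1))) = Add(Rational(4673464, 1154297), Mul(-1790155, Pow(Mul(Rational(1, 5), Rational(-1, 786), -7382), -1))) = Add(Rational(4673464, 1154297), Mul(-1790155, Pow(Rational(3691, 1965), -1))) = Add(Rational(4673464, 1154297), Mul(-1790155, Rational(1965, 3691))) = Add(Rational(4673464, 1154297), Rational(-3517654575, 3691)) = Rational(-4060400873203151, 4260510227)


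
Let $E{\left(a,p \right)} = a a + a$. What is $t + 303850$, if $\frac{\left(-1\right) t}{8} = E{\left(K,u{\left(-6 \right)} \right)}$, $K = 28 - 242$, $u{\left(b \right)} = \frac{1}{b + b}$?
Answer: $-60806$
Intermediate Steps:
$u{\left(b \right)} = \frac{1}{2 b}$
$K = -214$
$E{\left(a,p \right)} = a + a^{2}$ ($E{\left(a,p \right)} = a^{2} + a = a + a^{2}$)
$t = -364656$ ($t = - 8 \left(- 214 \left(1 - 214\right)\right) = - 8 \left(\left(-214\right) \left(-213\right)\right) = \left(-8\right) 45582 = -364656$)
$t + 303850 = -364656 + 303850 = -60806$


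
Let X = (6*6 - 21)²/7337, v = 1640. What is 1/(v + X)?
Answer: 7337/12032905 ≈ 0.00060974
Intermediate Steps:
X = 225/7337 (X = (36 - 21)²*(1/7337) = 15²*(1/7337) = 225*(1/7337) = 225/7337 ≈ 0.030666)
1/(v + X) = 1/(1640 + 225/7337) = 1/(12032905/7337) = 7337/12032905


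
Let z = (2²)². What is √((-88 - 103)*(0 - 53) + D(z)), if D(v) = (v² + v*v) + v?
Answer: √10651 ≈ 103.20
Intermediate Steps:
z = 16 (z = 4² = 16)
D(v) = v + 2*v² (D(v) = (v² + v²) + v = 2*v² + v = v + 2*v²)
√((-88 - 103)*(0 - 53) + D(z)) = √((-88 - 103)*(0 - 53) + 16*(1 + 2*16)) = √(-191*(-53) + 16*(1 + 32)) = √(10123 + 16*33) = √(10123 + 528) = √10651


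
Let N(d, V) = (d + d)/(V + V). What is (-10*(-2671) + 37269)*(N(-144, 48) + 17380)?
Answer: 1111763083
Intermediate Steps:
N(d, V) = d/V (N(d, V) = (2*d)/((2*V)) = (2*d)*(1/(2*V)) = d/V)
(-10*(-2671) + 37269)*(N(-144, 48) + 17380) = (-10*(-2671) + 37269)*(-144/48 + 17380) = (26710 + 37269)*(-144*1/48 + 17380) = 63979*(-3 + 17380) = 63979*17377 = 1111763083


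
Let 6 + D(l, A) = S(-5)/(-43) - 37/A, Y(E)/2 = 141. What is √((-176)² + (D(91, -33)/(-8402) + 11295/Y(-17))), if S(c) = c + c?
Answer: √2434738988850163224603/280177293 ≈ 176.11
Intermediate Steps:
S(c) = 2*c
Y(E) = 282 (Y(E) = 2*141 = 282)
D(l, A) = -248/43 - 37/A (D(l, A) = -6 + ((2*(-5))/(-43) - 37/A) = -6 + (-10*(-1/43) - 37/A) = -6 + (10/43 - 37/A) = -248/43 - 37/A)
√((-176)² + (D(91, -33)/(-8402) + 11295/Y(-17))) = √((-176)² + ((-248/43 - 37/(-33))/(-8402) + 11295/282)) = √(30976 + ((-248/43 - 37*(-1/33))*(-1/8402) + 11295*(1/282))) = √(30976 + ((-248/43 + 37/33)*(-1/8402) + 3765/94)) = √(30976 + (-6593/1419*(-1/8402) + 3765/94)) = √(30976 + (6593/11922438 + 3765/94)) = √(30976 + 11222149703/280177293) = √(8689993977671/280177293) = √2434738988850163224603/280177293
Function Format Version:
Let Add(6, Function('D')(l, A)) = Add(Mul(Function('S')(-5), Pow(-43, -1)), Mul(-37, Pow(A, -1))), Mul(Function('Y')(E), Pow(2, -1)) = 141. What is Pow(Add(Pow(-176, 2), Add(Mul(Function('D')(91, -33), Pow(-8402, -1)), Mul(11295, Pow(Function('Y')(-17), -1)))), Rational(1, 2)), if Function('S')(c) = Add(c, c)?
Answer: Mul(Rational(1, 280177293), Pow(2434738988850163224603, Rational(1, 2))) ≈ 176.11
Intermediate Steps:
Function('S')(c) = Mul(2, c)
Function('Y')(E) = 282 (Function('Y')(E) = Mul(2, 141) = 282)
Function('D')(l, A) = Add(Rational(-248, 43), Mul(-37, Pow(A, -1))) (Function('D')(l, A) = Add(-6, Add(Mul(Mul(2, -5), Pow(-43, -1)), Mul(-37, Pow(A, -1)))) = Add(-6, Add(Mul(-10, Rational(-1, 43)), Mul(-37, Pow(A, -1)))) = Add(-6, Add(Rational(10, 43), Mul(-37, Pow(A, -1)))) = Add(Rational(-248, 43), Mul(-37, Pow(A, -1))))
Pow(Add(Pow(-176, 2), Add(Mul(Function('D')(91, -33), Pow(-8402, -1)), Mul(11295, Pow(Function('Y')(-17), -1)))), Rational(1, 2)) = Pow(Add(Pow(-176, 2), Add(Mul(Add(Rational(-248, 43), Mul(-37, Pow(-33, -1))), Pow(-8402, -1)), Mul(11295, Pow(282, -1)))), Rational(1, 2)) = Pow(Add(30976, Add(Mul(Add(Rational(-248, 43), Mul(-37, Rational(-1, 33))), Rational(-1, 8402)), Mul(11295, Rational(1, 282)))), Rational(1, 2)) = Pow(Add(30976, Add(Mul(Add(Rational(-248, 43), Rational(37, 33)), Rational(-1, 8402)), Rational(3765, 94))), Rational(1, 2)) = Pow(Add(30976, Add(Mul(Rational(-6593, 1419), Rational(-1, 8402)), Rational(3765, 94))), Rational(1, 2)) = Pow(Add(30976, Add(Rational(6593, 11922438), Rational(3765, 94))), Rational(1, 2)) = Pow(Add(30976, Rational(11222149703, 280177293)), Rational(1, 2)) = Pow(Rational(8689993977671, 280177293), Rational(1, 2)) = Mul(Rational(1, 280177293), Pow(2434738988850163224603, Rational(1, 2)))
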